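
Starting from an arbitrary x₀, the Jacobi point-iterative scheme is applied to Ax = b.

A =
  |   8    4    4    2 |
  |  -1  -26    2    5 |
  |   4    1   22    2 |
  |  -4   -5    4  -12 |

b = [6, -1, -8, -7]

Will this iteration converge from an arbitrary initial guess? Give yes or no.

A = D + L + U where D = diag(8, -26, 22, -12).
Jacobi T = -D⁻¹(L+U): T[3,0] = -(-4)/(-12) = -0.3333; T[3,3] = 0.
  T[0,:] = [+0.0000  -0.5000  -0.5000  -0.2500]
  T[1,:] = [-0.0385  +0.0000  +0.0769  +0.1923]
  T[2,:] = [-0.1818  -0.0455  +0.0000  -0.0909]
  T[3,:] = [-0.3333  -0.4167  +0.3333  +0.0000]
moduli |λ_i(T)| = 0.4537, 0.2923, 0.2813, 0.2813.
ρ(T) = max|λ| = 0.4537; 0.4537 < 1: convergent.

yes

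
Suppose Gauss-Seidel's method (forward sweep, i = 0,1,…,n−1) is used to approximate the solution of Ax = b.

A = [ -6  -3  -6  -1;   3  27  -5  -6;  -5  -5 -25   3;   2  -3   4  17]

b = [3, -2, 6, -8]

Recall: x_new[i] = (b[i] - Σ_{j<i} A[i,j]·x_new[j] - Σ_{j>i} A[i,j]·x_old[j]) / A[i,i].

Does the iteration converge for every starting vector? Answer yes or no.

yes

Split A = D + L + U, D = diag(-6, 27, -25, 17).
T_GS = -(D+L)⁻¹U: row 0 first, T[0,3] = -(-1)/(-6) = -0.1667; later rows by forward substitution.
  T[0,:] = [+0.0000, -0.5000, -1.0000, -0.1667]
  T[1,:] = [+0.0000, +0.0556, +0.2963, +0.2407]
  T[2,:] = [+0.0000, +0.0889, +0.1407, +0.1052]
  T[3,:] = [+0.0000, +0.0477, +0.1368, +0.0373]
|eigenvalues of T|: 0.3502, 0.0611, 0.0611, 0.0000.
ρ = 0.3502; 0.3502 < 1, so it converges for any x₀.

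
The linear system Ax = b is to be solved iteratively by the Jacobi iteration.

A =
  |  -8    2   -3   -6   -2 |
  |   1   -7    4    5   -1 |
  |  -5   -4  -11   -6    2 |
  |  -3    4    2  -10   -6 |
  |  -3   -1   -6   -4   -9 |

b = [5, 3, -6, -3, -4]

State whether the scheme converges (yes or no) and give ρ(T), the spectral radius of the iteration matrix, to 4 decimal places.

Split A = D + L + U, D = diag(-8, -7, -11, -10, -9).
T_J = -D⁻¹(L+U): T[2,0] = -(-5)/(-11) = -0.4545; T[2,2] = 0.
  T[0,:] = [+0.0000  +0.2500  -0.3750  -0.7500  -0.2500]
  T[1,:] = [+0.1429  +0.0000  +0.5714  +0.7143  -0.1429]
  T[2,:] = [-0.4545  -0.3636  +0.0000  -0.5455  +0.1818]
  T[3,:] = [-0.3000  +0.4000  +0.2000  +0.0000  -0.6000]
  T[4,:] = [-0.3333  -0.1111  -0.6667  -0.4444  +0.0000]
|λ(T)| sorted: 1.1690, 0.7207, 0.7207, 0.4040, 0.1204.
spectral radius ρ = 1.1690; 1.1690 > 1, so it fails to converge.

no, ρ = 1.1690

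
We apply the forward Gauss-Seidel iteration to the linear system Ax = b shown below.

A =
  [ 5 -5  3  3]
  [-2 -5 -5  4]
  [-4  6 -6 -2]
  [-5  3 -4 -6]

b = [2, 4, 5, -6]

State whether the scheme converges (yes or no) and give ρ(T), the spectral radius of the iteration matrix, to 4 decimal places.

Write A = D+L+U with D = diag(5, -5, -6, -6).
T_GS = -(D+L)⁻¹U: row 0 first, T[0,2] = -(3)/(5) = -0.6000; later rows by forward substitution.
  T[0,:] = [+0.0000  +1.0000  -0.6000  -0.6000]
  T[1,:] = [+0.0000  -0.4000  -0.7600  +1.0400]
  T[2,:] = [+0.0000  -1.0667  -0.3600  +1.1067]
  T[3,:] = [+0.0000  -0.3222  +0.3600  +0.2822]
|λ(T)| sorted: 1.3385, 0.4556, 0.4556, 0.0000.
ρ(T) = max|λ| = 1.3385; 1.3385 > 1: divergent.

no, ρ = 1.3385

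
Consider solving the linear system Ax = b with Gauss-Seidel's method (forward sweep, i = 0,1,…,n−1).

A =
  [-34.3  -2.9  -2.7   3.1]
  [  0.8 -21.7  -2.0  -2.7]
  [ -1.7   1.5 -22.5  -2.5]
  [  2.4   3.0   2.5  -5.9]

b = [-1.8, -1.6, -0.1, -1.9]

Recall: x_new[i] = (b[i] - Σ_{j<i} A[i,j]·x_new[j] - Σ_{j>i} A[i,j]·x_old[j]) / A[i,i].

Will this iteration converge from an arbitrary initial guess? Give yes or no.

yes

Split A = D + L + U, D = diag(-34.3, -21.7, -22.5, -5.9).
T_GS = -(D+L)⁻¹U: row 0 first, T[0,1] = -(-2.9)/(-34.3) = -0.0845; later rows by forward substitution.
  T[0,:] = [+0.0000  -0.0845  -0.0787  +0.0904]
  T[1,:] = [+0.0000  -0.0031  -0.0951  -0.1211]
  T[2,:] = [+0.0000  +0.0062  -0.0004  -0.1260]
  T[3,:] = [+0.0000  -0.0334  -0.0805  -0.0782]
|λ(T)| sorted: 0.1714, 0.0453, 0.0453, 0.0000.
spectral radius ρ = 0.1714; 0.1714 < 1, so it converges for any x₀.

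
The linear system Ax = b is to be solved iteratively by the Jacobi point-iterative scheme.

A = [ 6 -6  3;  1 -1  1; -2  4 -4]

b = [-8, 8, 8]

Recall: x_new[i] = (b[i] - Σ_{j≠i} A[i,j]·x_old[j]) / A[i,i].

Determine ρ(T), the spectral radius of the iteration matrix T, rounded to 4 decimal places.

1.6861

Write A = D+L+U with D = diag(6, -1, -4).
Jacobi: T = -D⁻¹(L+U), T[0,2] = -(3)/(6) = -0.5000; T[0,0] = 0.
  T[0,:] = [+0.0000  +1.0000  -0.5000]
  T[1,:] = [+1.0000  +0.0000  +1.0000]
  T[2,:] = [-0.5000  +1.0000  +0.0000]
eigenvalue magnitudes: 1.6861, 1.1861, 0.5000.
ρ = 1.6861; 1.6861 > 1, so it fails to converge.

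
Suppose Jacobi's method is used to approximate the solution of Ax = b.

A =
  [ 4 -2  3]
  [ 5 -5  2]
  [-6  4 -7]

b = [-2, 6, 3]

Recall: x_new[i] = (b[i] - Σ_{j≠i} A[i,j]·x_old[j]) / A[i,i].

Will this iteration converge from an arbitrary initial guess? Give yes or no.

Split A = D + L + U, D = diag(4, -5, -7).
T_J = -D⁻¹(L+U): T[1,2] = -(2)/(-5) = +0.4000; T[1,1] = 0.
  T[0,:] = [+0.0000 +0.5000 -0.7500]
  T[1,:] = [+1.0000 +0.0000 +0.4000]
  T[2,:] = [-0.8571 +0.5714 +0.0000]
eigenvalue magnitudes: 1.3478, 0.7687, 0.5791.
ρ = 1.3478; 1.3478 > 1, so it fails to converge.

no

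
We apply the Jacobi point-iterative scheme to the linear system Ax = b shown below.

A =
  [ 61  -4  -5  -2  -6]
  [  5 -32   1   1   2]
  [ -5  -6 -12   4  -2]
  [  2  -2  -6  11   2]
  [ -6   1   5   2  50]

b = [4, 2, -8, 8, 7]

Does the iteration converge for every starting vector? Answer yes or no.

yes

A = D + L + U where D = diag(61, -32, -12, 11, 50).
T_J = -D⁻¹(L+U): T[4,2] = -(5)/(50) = -0.1000; T[4,4] = 0.
  T[0,:] = [+0.0000  +0.0656  +0.0820  +0.0328  +0.0984]
  T[1,:] = [+0.1562  +0.0000  +0.0312  +0.0312  +0.0625]
  T[2,:] = [-0.4167  -0.5000  +0.0000  +0.3333  -0.1667]
  T[3,:] = [-0.1818  +0.1818  +0.5455  +0.0000  -0.1818]
  T[4,:] = [+0.1200  -0.0200  -0.1000  -0.0400  +0.0000]
|eigenvalues of T|: 0.4254, 0.3389, 0.2036, 0.1251, 0.0080.
spectral radius ρ = 0.4254; 0.4254 < 1, so it converges for any x₀.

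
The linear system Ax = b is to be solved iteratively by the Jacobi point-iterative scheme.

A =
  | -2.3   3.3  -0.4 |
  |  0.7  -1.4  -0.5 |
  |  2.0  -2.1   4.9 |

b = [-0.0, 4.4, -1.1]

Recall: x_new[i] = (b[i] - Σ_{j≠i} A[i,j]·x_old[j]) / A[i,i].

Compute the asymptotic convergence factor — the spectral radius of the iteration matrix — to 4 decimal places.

A = D + L + U where D = diag(-2.3, -1.4, 4.9).
T_J = -D⁻¹(L+U): T[1,0] = -(0.7)/(-1.4) = +0.5000; T[1,1] = 0.
  T[0,:] = [+0.0000 +1.4348 -0.1739]
  T[1,:] = [+0.5000 +0.0000 -0.3571]
  T[2,:] = [-0.4082 +0.4286 +0.0000]
moduli |λ_i(T)| = 0.9081, 0.5839, 0.3242.
ρ = 0.9081; 0.9081 < 1 ⇒ converges.

0.9081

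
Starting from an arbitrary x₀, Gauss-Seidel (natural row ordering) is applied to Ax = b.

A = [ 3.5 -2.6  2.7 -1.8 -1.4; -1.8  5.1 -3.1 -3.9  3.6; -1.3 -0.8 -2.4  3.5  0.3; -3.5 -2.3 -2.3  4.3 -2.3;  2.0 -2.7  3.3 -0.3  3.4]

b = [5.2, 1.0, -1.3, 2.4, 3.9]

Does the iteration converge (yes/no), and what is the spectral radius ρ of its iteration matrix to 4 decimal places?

Write A = D+L+U with D = diag(3.5, 5.1, -2.4, 4.3, 3.4).
T_GS = -(D+L)⁻¹U: row 0 first, T[0,3] = -(-1.8)/(3.5) = +0.5143; later rows by forward substitution.
  T[0,:] = [+0.0000  +0.7429  -0.7714  +0.5143  +0.4000]
  T[1,:] = [+0.0000  +0.2622  +0.3356  +0.9462  -0.5647]
  T[2,:] = [+0.0000  -0.4898  +0.3060  +0.8644  +0.0966]
  T[3,:] = [+0.0000  +0.4829  -0.2847  +1.3871  +0.6101]
  T[4,:] = [+0.0000  +0.2892  +0.3981  -0.2677  -0.7236]
moduli |λ_i(T)| = 1.6664, 0.7511, 0.7511, 0.2204, 0.0000.
ρ = 1.6664; 1.6664 > 1, so it fails to converge.

no, ρ = 1.6664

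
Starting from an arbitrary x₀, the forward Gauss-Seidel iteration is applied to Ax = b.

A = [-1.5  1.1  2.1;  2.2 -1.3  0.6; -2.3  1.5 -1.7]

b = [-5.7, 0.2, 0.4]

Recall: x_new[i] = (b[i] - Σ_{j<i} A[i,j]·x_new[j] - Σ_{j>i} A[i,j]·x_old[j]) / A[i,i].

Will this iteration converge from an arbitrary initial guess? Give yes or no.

no

Diagonal D = diag(-1.5, -1.3, -1.7); L, U strict lower/upper.
T_GS = -(D+L)⁻¹U: row 0 first, T[0,2] = -(2.1)/(-1.5) = +1.4000; later rows by forward substitution.
  T[0,:] = [+0.0000  +0.7333  +1.4000]
  T[1,:] = [+0.0000  +1.2410  +2.8308]
  T[2,:] = [+0.0000  +0.1029  +0.6036]
|λ(T)| sorted: 1.5490, 0.2956, 0.0000.
ρ = 1.5490; 1.5490 > 1 ⇒ diverges.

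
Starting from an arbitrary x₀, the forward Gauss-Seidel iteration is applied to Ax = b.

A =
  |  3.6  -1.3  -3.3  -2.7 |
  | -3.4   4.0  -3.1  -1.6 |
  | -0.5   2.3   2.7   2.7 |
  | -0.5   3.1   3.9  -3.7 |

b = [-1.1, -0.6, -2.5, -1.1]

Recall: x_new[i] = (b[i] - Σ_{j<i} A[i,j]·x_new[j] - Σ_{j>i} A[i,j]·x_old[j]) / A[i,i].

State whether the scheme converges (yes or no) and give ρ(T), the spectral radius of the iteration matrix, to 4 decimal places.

no, ρ = 1.2835

Split A = D + L + U, D = diag(3.6, 4, 2.7, -3.7).
GS T = -(D+L)⁻¹U: row 0 first, T[0,3] = -(-2.7)/(3.6) = +0.7500; later rows by forward substitution.
  T[0,:] = [+0.0000  +0.3611  +0.9167  +0.7500]
  T[1,:] = [+0.0000  +0.3069  +1.5542  +1.0375]
  T[2,:] = [+0.0000  -0.1946  -1.1542  -1.7449]
  T[3,:] = [+0.0000  +0.0033  -0.0383  -1.0713]
eigenvalue magnitudes: 1.2835, 0.6785, 0.0434, 0.0000.
spectral radius ρ = 1.2835; 1.2835 > 1 ⇒ diverges.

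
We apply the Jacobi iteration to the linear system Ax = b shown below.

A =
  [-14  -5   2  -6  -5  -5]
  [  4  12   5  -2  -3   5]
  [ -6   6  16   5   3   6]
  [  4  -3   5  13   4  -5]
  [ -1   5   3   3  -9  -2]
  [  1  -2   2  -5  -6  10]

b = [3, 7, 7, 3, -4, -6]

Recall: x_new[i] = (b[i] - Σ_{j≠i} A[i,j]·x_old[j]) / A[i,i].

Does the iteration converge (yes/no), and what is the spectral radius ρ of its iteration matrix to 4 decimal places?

no, ρ = 1.1495

A = D + L + U where D = diag(-14, 12, 16, 13, -9, 10).
Jacobi: T = -D⁻¹(L+U), T[1,3] = -(-2)/(12) = +0.1667; T[1,1] = 0.
  T[0,:] = [+0.0000, -0.3571, +0.1429, -0.4286, -0.3571, -0.3571]
  T[1,:] = [-0.3333, +0.0000, -0.4167, +0.1667, +0.2500, -0.4167]
  T[2,:] = [+0.3750, -0.3750, +0.0000, -0.3125, -0.1875, -0.3750]
  T[3,:] = [-0.3077, +0.2308, -0.3846, +0.0000, -0.3077, +0.3846]
  T[4,:] = [-0.1111, +0.5556, +0.3333, +0.3333, +0.0000, -0.2222]
  T[5,:] = [-0.1000, +0.2000, -0.2000, +0.5000, +0.6000, +0.0000]
|roots of det(T-λI)|: 1.1495, 0.7128, 0.5049, 0.5049, 0.2448, 0.0464.
ρ = 1.1495; 1.1495 > 1: divergent.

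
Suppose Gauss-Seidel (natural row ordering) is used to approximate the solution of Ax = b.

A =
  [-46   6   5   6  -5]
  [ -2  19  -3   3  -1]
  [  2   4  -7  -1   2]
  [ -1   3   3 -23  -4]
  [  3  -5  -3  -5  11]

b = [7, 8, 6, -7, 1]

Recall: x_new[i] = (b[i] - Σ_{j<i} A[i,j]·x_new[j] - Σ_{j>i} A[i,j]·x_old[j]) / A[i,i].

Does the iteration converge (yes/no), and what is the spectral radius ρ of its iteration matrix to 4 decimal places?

Write A = D+L+U with D = diag(-46, 19, -7, -23, 11).
Gauss-Seidel: T = -(D+L)⁻¹U, row 0 first, T[0,1] = -(6)/(-46) = +0.1304; later rows by forward substitution.
  T[0,:] = [+0.0000, +0.1304, +0.1087, +0.1304, -0.1087]
  T[1,:] = [+0.0000, +0.0137, +0.1693, -0.1442, +0.0412]
  T[2,:] = [+0.0000, +0.0451, +0.1278, -0.1880, +0.2782]
  T[3,:] = [+0.0000, +0.0020, +0.0340, -0.0490, -0.1275]
  T[4,:] = [+0.0000, -0.0161, +0.0977, -0.1746, +0.0663]
|λ(T)| sorted: 0.2901, 0.1764, 0.0795, 0.0343, 0.0000.
spectral radius ρ = 0.2901; 0.2901 < 1: convergent.

yes, ρ = 0.2901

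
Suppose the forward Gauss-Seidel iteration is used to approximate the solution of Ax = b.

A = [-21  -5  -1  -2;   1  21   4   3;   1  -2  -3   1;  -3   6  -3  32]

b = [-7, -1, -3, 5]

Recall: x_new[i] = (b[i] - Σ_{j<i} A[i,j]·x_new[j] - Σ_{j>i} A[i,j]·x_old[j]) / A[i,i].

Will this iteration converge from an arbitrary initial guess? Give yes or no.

Let D = diag(-21, 21, -3, 32); L, U the strict triangles.
Gauss-Seidel: T = -(D+L)⁻¹U, row 0 first, T[0,2] = -(-1)/(-21) = -0.0476; later rows by forward substitution.
  T[0,:] = [+0.0000  -0.2381  -0.0476  -0.0952]
  T[1,:] = [+0.0000  +0.0113  -0.1882  -0.1383]
  T[2,:] = [+0.0000  -0.0869  +0.1096  +0.3938]
  T[3,:] = [+0.0000  -0.0326  +0.0411  +0.0539]
|λ(T)| sorted: 0.2919, 0.0697, 0.0697, 0.0000.
ρ = 0.2919; 0.2919 < 1: convergent.

yes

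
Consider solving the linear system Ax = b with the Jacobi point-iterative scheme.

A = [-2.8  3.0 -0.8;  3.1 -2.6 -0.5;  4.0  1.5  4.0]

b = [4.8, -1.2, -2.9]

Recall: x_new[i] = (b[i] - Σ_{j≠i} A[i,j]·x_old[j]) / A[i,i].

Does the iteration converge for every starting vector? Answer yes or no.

no

Diagonal D = diag(-2.8, -2.6, 4); L, U strict lower/upper.
Jacobi: T = -D⁻¹(L+U), T[0,1] = -(3)/(-2.8) = +1.0714; T[0,0] = 0.
  T[0,:] = [+0.0000 +1.0714 -0.2857]
  T[1,:] = [+1.1923 +0.0000 -0.1923]
  T[2,:] = [-1.0000 -0.3750 +0.0000]
moduli |λ_i(T)| = 1.3707, 1.1609, 0.2098.
ρ(T) = max|λ| = 1.3707; 1.3707 > 1: divergent.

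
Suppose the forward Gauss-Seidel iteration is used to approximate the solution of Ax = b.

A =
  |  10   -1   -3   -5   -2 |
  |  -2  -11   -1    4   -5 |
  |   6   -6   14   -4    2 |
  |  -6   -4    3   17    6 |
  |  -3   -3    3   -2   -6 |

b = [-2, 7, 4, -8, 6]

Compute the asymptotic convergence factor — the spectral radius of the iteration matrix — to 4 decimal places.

0.6320

Let D = diag(10, -11, 14, 17, -6); L, U the strict triangles.
Gauss-Seidel: T = -(D+L)⁻¹U, row 0 first, T[0,4] = -(-2)/(10) = +0.2000; later rows by forward substitution.
  T[0,:] = [+0.0000, +0.1000, +0.3000, +0.5000, +0.2000]
  T[1,:] = [+0.0000, -0.0182, -0.1455, +0.2727, -0.4909]
  T[2,:] = [+0.0000, -0.0506, -0.1909, +0.1883, -0.4390]
  T[3,:] = [+0.0000, +0.0400, +0.1053, +0.2074, -0.3204]
  T[4,:] = [+0.0000, -0.0796, -0.2078, -0.3613, +0.0328]
moduli |λ_i(T)| = 0.6320, 0.4825, 0.1299, 0.0116, 0.0000.
ρ = 0.6320; 0.6320 < 1, so it converges for any x₀.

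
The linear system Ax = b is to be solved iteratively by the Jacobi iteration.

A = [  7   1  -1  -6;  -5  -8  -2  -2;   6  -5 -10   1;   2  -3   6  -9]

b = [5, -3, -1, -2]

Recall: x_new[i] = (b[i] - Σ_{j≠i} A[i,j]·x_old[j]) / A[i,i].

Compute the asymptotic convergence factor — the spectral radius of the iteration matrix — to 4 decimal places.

Split A = D + L + U, D = diag(7, -8, -10, -9).
Jacobi: T = -D⁻¹(L+U), T[3,0] = -(2)/(-9) = +0.2222; T[3,3] = 0.
  T[0,:] = [+0.0000, -0.1429, +0.1429, +0.8571]
  T[1,:] = [-0.6250, +0.0000, -0.2500, -0.2500]
  T[2,:] = [+0.6000, -0.5000, +0.0000, +0.1000]
  T[3,:] = [+0.2222, -0.3333, +0.6667, +0.0000]
|eigenvalues of T|: 1.1740, 0.6498, 0.6498, 0.4166.
ρ = 1.1740; 1.1740 > 1 ⇒ diverges.

1.1740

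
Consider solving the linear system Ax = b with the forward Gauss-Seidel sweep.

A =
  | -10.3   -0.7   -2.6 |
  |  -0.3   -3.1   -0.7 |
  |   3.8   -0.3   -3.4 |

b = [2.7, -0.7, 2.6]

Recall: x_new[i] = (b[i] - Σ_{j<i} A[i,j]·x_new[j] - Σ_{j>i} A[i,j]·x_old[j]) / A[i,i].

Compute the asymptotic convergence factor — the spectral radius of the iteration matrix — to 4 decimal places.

Let D = diag(-10.3, -3.1, -3.4); L, U the strict triangles.
Gauss-Seidel: T = -(D+L)⁻¹U, row 0 first, T[0,1] = -(-0.7)/(-10.3) = -0.0680; later rows by forward substitution.
  T[0,:] = [+0.0000, -0.0680, -0.2524]
  T[1,:] = [+0.0000, +0.0066, -0.2014]
  T[2,:] = [+0.0000, -0.0765, -0.2644]
|roots of det(T-λI)|: 0.3126, 0.0549, 0.0000.
ρ = 0.3126; 0.3126 < 1 ⇒ converges.

0.3126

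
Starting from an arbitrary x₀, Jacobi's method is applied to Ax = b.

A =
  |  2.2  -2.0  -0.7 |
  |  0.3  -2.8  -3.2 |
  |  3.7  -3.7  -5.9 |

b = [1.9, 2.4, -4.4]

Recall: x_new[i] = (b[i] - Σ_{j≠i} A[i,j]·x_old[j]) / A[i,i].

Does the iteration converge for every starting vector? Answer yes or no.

no

Diagonal D = diag(2.2, -2.8, -5.9); L, U strict lower/upper.
Jacobi T = -D⁻¹(L+U): T[2,1] = -(-3.7)/(-5.9) = -0.6271; T[2,2] = 0.
  T[0,:] = [+0.0000 +0.9091 +0.3182]
  T[1,:] = [+0.1071 +0.0000 -1.1429]
  T[2,:] = [+0.6271 -0.6271 +0.0000]
|roots of det(T-λI)|: 1.2464, 0.7348, 0.7348.
ρ(T) = max|λ| = 1.2464; 1.2464 > 1: divergent.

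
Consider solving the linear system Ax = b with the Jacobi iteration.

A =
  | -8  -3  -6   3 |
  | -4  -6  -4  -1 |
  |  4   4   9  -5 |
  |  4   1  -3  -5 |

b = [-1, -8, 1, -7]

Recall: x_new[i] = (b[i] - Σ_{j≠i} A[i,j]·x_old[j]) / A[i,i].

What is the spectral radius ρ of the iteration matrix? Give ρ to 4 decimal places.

1.2045

A = D + L + U where D = diag(-8, -6, 9, -5).
Jacobi T = -D⁻¹(L+U): T[0,2] = -(-6)/(-8) = -0.7500; T[0,0] = 0.
  T[0,:] = [+0.0000, -0.3750, -0.7500, +0.3750]
  T[1,:] = [-0.6667, +0.0000, -0.6667, -0.1667]
  T[2,:] = [-0.4444, -0.4444, +0.0000, +0.5556]
  T[3,:] = [+0.8000, +0.2000, -0.6000, +0.0000]
|eigenvalues of T|: 1.2045, 0.6704, 0.6704, 0.1847.
spectral radius ρ = 1.2045; 1.2045 > 1, so it fails to converge.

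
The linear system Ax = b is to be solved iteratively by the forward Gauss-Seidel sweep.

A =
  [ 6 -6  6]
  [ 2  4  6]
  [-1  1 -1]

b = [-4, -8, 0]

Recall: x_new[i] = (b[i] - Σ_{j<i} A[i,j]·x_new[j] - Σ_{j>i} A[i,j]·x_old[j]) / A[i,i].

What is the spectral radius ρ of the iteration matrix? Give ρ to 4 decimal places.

Diagonal D = diag(6, 4, -1); L, U strict lower/upper.
T_GS = -(D+L)⁻¹U: row 0 first, T[0,1] = -(-6)/(6) = +1.0000; later rows by forward substitution.
  T[0,:] = [+0.0000  +1.0000  -1.0000]
  T[1,:] = [+0.0000  -0.5000  -1.0000]
  T[2,:] = [+0.0000  -1.5000  +0.0000]
|eigenvalues of T|: 1.5000, 1.0000, 0.0000.
ρ = 1.5000; 1.5000 > 1, so it fails to converge.

1.5000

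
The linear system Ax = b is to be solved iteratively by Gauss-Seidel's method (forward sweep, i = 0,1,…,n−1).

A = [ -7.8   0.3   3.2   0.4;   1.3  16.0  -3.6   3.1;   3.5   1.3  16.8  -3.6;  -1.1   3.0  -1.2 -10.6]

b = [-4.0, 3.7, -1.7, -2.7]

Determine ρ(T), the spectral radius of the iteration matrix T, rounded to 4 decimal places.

Split A = D + L + U, D = diag(-7.8, 16, 16.8, -10.6).
T_GS = -(D+L)⁻¹U: row 0 first, T[0,2] = -(3.2)/(-7.8) = +0.4103; later rows by forward substitution.
  T[0,:] = [+0.0000 +0.0385 +0.4103 +0.0513]
  T[1,:] = [+0.0000 -0.0031 +0.1917 -0.1979]
  T[2,:] = [+0.0000 -0.0078 -0.1003 +0.2189]
  T[3,:] = [+0.0000 -0.0040 +0.0230 -0.0861]
moduli |λ_i(T)| = 0.1673, 0.0339, 0.0339, 0.0000.
ρ(T) = max|λ| = 0.1673; 0.1673 < 1, so it converges for any x₀.

0.1673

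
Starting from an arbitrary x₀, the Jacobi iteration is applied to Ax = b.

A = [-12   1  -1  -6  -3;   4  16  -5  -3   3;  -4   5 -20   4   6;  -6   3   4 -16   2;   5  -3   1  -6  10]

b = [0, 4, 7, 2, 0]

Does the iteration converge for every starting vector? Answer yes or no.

Let D = diag(-12, 16, -20, -16, 10); L, U the strict triangles.
T_J = -D⁻¹(L+U): T[3,2] = -(4)/(-16) = +0.2500; T[3,3] = 0.
  T[0,:] = [+0.0000 +0.0833 -0.0833 -0.5000 -0.2500]
  T[1,:] = [-0.2500 +0.0000 +0.3125 +0.1875 -0.1875]
  T[2,:] = [-0.2000 +0.2500 +0.0000 +0.2000 +0.3000]
  T[3,:] = [-0.3750 +0.1875 +0.2500 +0.0000 +0.1250]
  T[4,:] = [-0.5000 +0.3000 -0.1000 +0.6000 +0.0000]
eigenvalue magnitudes: 0.8911, 0.4215, 0.4215, 0.4031, 0.0725.
ρ = 0.8911; 0.8911 < 1 ⇒ converges.

yes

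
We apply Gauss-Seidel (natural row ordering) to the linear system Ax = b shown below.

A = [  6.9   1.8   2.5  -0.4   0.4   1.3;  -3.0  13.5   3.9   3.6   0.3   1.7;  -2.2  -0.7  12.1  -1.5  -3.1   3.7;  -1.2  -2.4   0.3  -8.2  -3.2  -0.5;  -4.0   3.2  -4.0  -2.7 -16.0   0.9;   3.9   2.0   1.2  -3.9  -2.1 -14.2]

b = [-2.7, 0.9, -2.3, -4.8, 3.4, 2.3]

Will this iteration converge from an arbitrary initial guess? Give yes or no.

Let D = diag(6.9, 13.5, 12.1, -8.2, -16, -14.2); L, U the strict triangles.
Gauss-Seidel: T = -(D+L)⁻¹U, row 0 first, T[0,1] = -(1.8)/(6.9) = -0.2609; later rows by forward substitution.
  T[0,:] = [+0.0000, -0.2609, -0.3623, +0.0580, -0.0580, -0.1884]
  T[1,:] = [+0.0000, -0.0580, -0.3694, -0.2538, -0.0351, -0.1678]
  T[2,:] = [+0.0000, -0.0508, -0.0872, +0.1198, +0.2436, -0.3497]
  T[3,:] = [+0.0000, +0.0533, +0.1579, +0.0702, -0.3626, +0.0029]
  T[4,:] = [+0.0000, +0.0573, +0.0119, -0.1070, +0.0077, +0.1567]
  T[5,:] = [+0.0000, -0.1072, -0.2040, -0.0131, +0.0982, -0.1289]
|eigenvalues of T|: 0.5481, 0.2510, 0.1150, 0.0597, 0.0597, 0.0000.
ρ(T) = max|λ| = 0.5481; 0.5481 < 1, so it converges for any x₀.

yes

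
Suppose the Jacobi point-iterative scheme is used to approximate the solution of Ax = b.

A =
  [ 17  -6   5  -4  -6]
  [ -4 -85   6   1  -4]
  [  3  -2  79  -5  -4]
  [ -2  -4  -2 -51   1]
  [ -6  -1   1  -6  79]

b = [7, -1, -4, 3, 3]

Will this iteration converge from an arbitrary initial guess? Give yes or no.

yes

Let D = diag(17, -85, 79, -51, 79); L, U the strict triangles.
T_J = -D⁻¹(L+U): T[4,1] = -(-1)/(79) = +0.0127; T[4,4] = 0.
  T[0,:] = [+0.0000, +0.3529, -0.2941, +0.2353, +0.3529]
  T[1,:] = [-0.0471, +0.0000, +0.0706, +0.0118, -0.0471]
  T[2,:] = [-0.0380, +0.0253, +0.0000, +0.0633, +0.0506]
  T[3,:] = [-0.0392, -0.0784, -0.0392, +0.0000, +0.0196]
  T[4,:] = [+0.0759, +0.0127, -0.0127, +0.0759, +0.0000]
eigenvalue magnitudes: 0.1823, 0.1118, 0.1118, 0.0993, 0.0442.
ρ(T) = max|λ| = 0.1823; 0.1823 < 1 ⇒ converges.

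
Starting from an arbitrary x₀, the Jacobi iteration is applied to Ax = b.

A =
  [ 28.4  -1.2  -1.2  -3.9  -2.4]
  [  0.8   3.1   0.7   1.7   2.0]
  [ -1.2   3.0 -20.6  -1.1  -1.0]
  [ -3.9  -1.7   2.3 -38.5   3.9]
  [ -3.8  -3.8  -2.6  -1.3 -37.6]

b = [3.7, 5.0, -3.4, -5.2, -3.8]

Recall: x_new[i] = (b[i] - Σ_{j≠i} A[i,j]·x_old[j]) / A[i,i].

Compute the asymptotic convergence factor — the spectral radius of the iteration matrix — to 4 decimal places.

0.2816

A = D + L + U where D = diag(28.4, 3.1, -20.6, -38.5, -37.6).
T_J = -D⁻¹(L+U): T[2,0] = -(-1.2)/(-20.6) = -0.0583; T[2,2] = 0.
  T[0,:] = [+0.0000 +0.0423 +0.0423 +0.1373 +0.0845]
  T[1,:] = [-0.2581 +0.0000 -0.2258 -0.5484 -0.6452]
  T[2,:] = [-0.0583 +0.1456 +0.0000 -0.0534 -0.0485]
  T[3,:] = [-0.1013 -0.0442 +0.0597 +0.0000 +0.1013]
  T[4,:] = [-0.1011 -0.1011 -0.0691 -0.0346 +0.0000]
|λ(T)| sorted: 0.2816, 0.1825, 0.1825, 0.1026, 0.1026.
spectral radius ρ = 0.2816; 0.2816 < 1: convergent.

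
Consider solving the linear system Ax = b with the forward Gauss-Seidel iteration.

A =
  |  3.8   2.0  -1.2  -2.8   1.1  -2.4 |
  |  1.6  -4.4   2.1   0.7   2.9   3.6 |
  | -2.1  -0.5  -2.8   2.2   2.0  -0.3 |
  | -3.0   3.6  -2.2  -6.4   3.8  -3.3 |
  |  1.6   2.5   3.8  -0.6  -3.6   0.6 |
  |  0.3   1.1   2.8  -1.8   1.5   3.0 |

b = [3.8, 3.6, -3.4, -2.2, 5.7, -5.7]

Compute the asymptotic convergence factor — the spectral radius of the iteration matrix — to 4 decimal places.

1.3323

Split A = D + L + U, D = diag(3.8, -4.4, -2.8, -6.4, -3.6, 3).
T_GS = -(D+L)⁻¹U: row 0 first, T[0,3] = -(-2.8)/(3.8) = +0.7368; later rows by forward substitution.
  T[0,:] = [+0.0000  -0.5263  +0.3158  +0.7368  -0.2895  +0.6316]
  T[1,:] = [+0.0000  -0.1914  +0.5921  +0.4270  +0.5538  +1.0478]
  T[2,:] = [+0.0000  +0.4289  -0.3426  +0.1568  +0.8325  -0.7679]
  T[3,:] = [+0.0000  -0.0084  +0.3028  -0.1591  +0.7548  +0.0417]
  T[4,:] = [+0.0000  +0.0873  +0.1395  +0.8161  +1.0089  +0.3575]
  T[5,:] = [+0.0000  -0.3262  +0.1830  -0.8801  -1.0027  +0.1157]
|λ(T)| sorted: 1.3323, 0.7368, 0.7368, 0.0520, 0.0520, 0.0000.
ρ(T) = max|λ| = 1.3323; 1.3323 > 1: divergent.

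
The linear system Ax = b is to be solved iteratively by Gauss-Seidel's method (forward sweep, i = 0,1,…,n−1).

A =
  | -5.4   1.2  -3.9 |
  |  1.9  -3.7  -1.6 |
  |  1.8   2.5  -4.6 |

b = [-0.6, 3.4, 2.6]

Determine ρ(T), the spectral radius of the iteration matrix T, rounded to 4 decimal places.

0.5348

A = D + L + U where D = diag(-5.4, -3.7, -4.6).
T_GS = -(D+L)⁻¹U: row 0 first, T[0,2] = -(-3.9)/(-5.4) = -0.7222; later rows by forward substitution.
  T[0,:] = [+0.0000  +0.2222  -0.7222]
  T[1,:] = [+0.0000  +0.1141  -0.8033]
  T[2,:] = [+0.0000  +0.1490  -0.7192]
|eigenvalues of T|: 0.5348, 0.0703, 0.0000.
ρ(T) = max|λ| = 0.5348; 0.5348 < 1 ⇒ converges.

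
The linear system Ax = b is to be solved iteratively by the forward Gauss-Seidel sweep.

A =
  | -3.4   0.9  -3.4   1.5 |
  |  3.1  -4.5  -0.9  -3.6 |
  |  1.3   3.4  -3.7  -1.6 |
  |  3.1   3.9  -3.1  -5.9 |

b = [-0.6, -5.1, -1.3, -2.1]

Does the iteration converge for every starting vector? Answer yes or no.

Write A = D+L+U with D = diag(-3.4, -4.5, -3.7, -5.9).
Gauss-Seidel: T = -(D+L)⁻¹U, row 0 first, T[0,2] = -(-3.4)/(-3.4) = -1.0000; later rows by forward substitution.
  T[0,:] = [+0.0000, +0.2647, -1.0000, +0.4412]
  T[1,:] = [+0.0000, +0.1824, -0.8889, -0.4961]
  T[2,:] = [+0.0000, +0.2606, -1.1682, -0.7333]
  T[3,:] = [+0.0000, +0.1227, -0.4992, +0.2892]
|roots of det(T-λI)|: 1.1746, 0.4985, 0.0205, 0.0000.
spectral radius ρ = 1.1746; 1.1746 > 1, so it fails to converge.

no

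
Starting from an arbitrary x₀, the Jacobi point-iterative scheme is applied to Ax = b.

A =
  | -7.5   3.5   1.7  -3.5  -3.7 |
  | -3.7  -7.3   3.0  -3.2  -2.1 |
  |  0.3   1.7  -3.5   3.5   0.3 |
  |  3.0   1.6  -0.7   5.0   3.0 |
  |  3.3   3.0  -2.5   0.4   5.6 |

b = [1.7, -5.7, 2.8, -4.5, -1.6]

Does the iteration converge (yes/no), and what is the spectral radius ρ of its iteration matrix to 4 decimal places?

Write A = D+L+U with D = diag(-7.5, -7.3, -3.5, 5, 5.6).
T_J = -D⁻¹(L+U): T[2,3] = -(3.5)/(-3.5) = +1.0000; T[2,2] = 0.
  T[0,:] = [+0.0000, +0.4667, +0.2267, -0.4667, -0.4933]
  T[1,:] = [-0.5068, +0.0000, +0.4110, -0.4384, -0.2877]
  T[2,:] = [+0.0857, +0.4857, +0.0000, +1.0000, +0.0857]
  T[3,:] = [-0.6000, -0.3200, +0.1400, +0.0000, -0.6000]
  T[4,:] = [-0.5893, -0.5357, +0.4464, -0.0714, +0.0000]
moduli |λ_i(T)| = 1.4209, 0.6351, 0.6351, 0.3232, 0.3232.
ρ = 1.4209; 1.4209 > 1 ⇒ diverges.

no, ρ = 1.4209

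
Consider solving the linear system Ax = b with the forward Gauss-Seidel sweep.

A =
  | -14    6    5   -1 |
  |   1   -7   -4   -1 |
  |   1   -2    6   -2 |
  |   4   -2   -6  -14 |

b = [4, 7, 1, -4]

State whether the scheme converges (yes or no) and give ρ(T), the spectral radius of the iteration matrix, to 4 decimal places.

Write A = D+L+U with D = diag(-14, -7, 6, -14).
Gauss-Seidel: T = -(D+L)⁻¹U, row 0 first, T[0,1] = -(6)/(-14) = +0.4286; later rows by forward substitution.
  T[0,:] = [+0.0000 +0.4286 +0.3571 -0.0714]
  T[1,:] = [+0.0000 +0.0612 -0.5204 -0.1531]
  T[2,:] = [+0.0000 -0.0510 -0.2330 +0.2942]
  T[3,:] = [+0.0000 +0.1356 +0.2762 -0.1246]
|eigenvalues of T|: 0.5302, 0.2097, 0.2097, 0.0000.
ρ = 0.5302; 0.5302 < 1, so it converges for any x₀.

yes, ρ = 0.5302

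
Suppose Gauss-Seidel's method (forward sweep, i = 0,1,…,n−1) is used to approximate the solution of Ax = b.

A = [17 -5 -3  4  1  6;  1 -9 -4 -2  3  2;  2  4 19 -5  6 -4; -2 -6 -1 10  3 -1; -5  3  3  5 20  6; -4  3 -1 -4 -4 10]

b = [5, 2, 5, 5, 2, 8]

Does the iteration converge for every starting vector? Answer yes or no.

yes

A = D + L + U where D = diag(17, -9, 19, 10, 20, 10).
Gauss-Seidel: T = -(D+L)⁻¹U, row 0 first, T[0,2] = -(-3)/(17) = +0.1765; later rows by forward substitution.
  T[0,:] = [+0.0000, +0.2941, +0.1765, -0.2353, -0.0588, -0.3529]
  T[1,:] = [+0.0000, +0.0327, -0.4248, -0.2484, +0.3268, +0.1830]
  T[2,:] = [+0.0000, -0.0378, +0.0709, +0.3402, -0.3784, +0.2092]
  T[3,:] = [+0.0000, +0.0746, -0.2125, -0.1621, -0.1535, +0.1601]
  T[4,:] = [+0.0000, +0.0556, +0.1503, -0.0321, +0.0314, -0.4871]
  T[5,:] = [+0.0000, +0.1562, +0.1803, -0.0632, -0.2083, -0.3059]
|eigenvalues of T|: 0.5754, 0.2640, 0.2640, 0.1757, 0.1757, 0.0000.
ρ(T) = max|λ| = 0.5754; 0.5754 < 1: convergent.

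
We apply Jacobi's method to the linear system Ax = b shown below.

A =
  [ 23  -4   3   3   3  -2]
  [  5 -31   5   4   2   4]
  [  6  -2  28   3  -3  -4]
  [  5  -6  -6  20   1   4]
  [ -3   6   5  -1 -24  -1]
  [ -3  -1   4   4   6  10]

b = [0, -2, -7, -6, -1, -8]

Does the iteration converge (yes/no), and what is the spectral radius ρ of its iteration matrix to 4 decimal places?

Diagonal D = diag(23, -31, 28, 20, -24, 10); L, U strict lower/upper.
Jacobi T = -D⁻¹(L+U): T[5,4] = -(6)/(10) = -0.6000; T[5,5] = 0.
  T[0,:] = [+0.0000  +0.1739  -0.1304  -0.1304  -0.1304  +0.0870]
  T[1,:] = [+0.1613  +0.0000  +0.1613  +0.1290  +0.0645  +0.1290]
  T[2,:] = [-0.2143  +0.0714  +0.0000  -0.1071  +0.1071  +0.1429]
  T[3,:] = [-0.2500  +0.3000  +0.3000  +0.0000  -0.0500  -0.2000]
  T[4,:] = [-0.1250  +0.2500  +0.2083  -0.0417  +0.0000  -0.0417]
  T[5,:] = [+0.3000  +0.1000  -0.4000  -0.4000  -0.6000  +0.0000]
eigenvalue magnitudes: 0.5651, 0.3617, 0.3617, 0.2291, 0.1192, 0.0648.
spectral radius ρ = 0.5651; 0.5651 < 1: convergent.

yes, ρ = 0.5651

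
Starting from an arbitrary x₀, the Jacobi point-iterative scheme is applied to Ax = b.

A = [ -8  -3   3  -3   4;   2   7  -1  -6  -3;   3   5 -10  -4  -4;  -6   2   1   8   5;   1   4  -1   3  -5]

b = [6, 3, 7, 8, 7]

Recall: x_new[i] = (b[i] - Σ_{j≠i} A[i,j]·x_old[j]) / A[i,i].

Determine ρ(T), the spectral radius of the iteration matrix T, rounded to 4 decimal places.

Split A = D + L + U, D = diag(-8, 7, -10, 8, -5).
Jacobi T = -D⁻¹(L+U): T[2,1] = -(5)/(-10) = +0.5000; T[2,2] = 0.
  T[0,:] = [+0.0000, -0.3750, +0.3750, -0.3750, +0.5000]
  T[1,:] = [-0.2857, +0.0000, +0.1429, +0.8571, +0.4286]
  T[2,:] = [+0.3000, +0.5000, +0.0000, -0.4000, -0.4000]
  T[3,:] = [+0.7500, -0.2500, -0.1250, +0.0000, -0.6250]
  T[4,:] = [+0.2000, +0.8000, -0.2000, +0.6000, +0.0000]
eigenvalue magnitudes: 1.1875, 0.9905, 0.9905, 0.4458, 0.1905.
ρ = 1.1875; 1.1875 > 1 ⇒ diverges.

1.1875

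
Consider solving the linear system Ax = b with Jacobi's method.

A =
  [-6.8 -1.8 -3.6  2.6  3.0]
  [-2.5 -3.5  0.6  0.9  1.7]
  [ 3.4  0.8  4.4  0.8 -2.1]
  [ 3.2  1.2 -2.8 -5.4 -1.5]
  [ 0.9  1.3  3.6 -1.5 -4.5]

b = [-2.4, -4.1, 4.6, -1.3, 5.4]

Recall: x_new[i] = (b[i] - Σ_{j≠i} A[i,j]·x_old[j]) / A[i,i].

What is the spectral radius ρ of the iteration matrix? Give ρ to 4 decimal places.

1.3510

Let D = diag(-6.8, -3.5, 4.4, -5.4, -4.5); L, U the strict triangles.
Jacobi: T = -D⁻¹(L+U), T[0,3] = -(2.6)/(-6.8) = +0.3824; T[0,0] = 0.
  T[0,:] = [+0.0000  -0.2647  -0.5294  +0.3824  +0.4412]
  T[1,:] = [-0.7143  +0.0000  +0.1714  +0.2571  +0.4857]
  T[2,:] = [-0.7727  -0.1818  +0.0000  -0.1818  +0.4773]
  T[3,:] = [+0.5926  +0.2222  -0.5185  +0.0000  -0.2778]
  T[4,:] = [+0.2000  +0.2889  +0.8000  -0.3333  +0.0000]
moduli |λ_i(T)| = 1.3510, 1.0379, 0.4174, 0.3790, 0.2747.
spectral radius ρ = 1.3510; 1.3510 > 1: divergent.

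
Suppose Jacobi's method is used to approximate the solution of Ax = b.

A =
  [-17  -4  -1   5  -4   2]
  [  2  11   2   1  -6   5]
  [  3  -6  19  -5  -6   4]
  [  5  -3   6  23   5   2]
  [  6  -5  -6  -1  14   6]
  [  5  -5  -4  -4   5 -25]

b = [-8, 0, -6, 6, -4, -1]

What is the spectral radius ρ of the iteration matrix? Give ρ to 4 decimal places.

A = D + L + U where D = diag(-17, 11, 19, 23, 14, -25).
Jacobi: T = -D⁻¹(L+U), T[1,3] = -(1)/(11) = -0.0909; T[1,1] = 0.
  T[0,:] = [+0.0000 -0.2353 -0.0588 +0.2941 -0.2353 +0.1176]
  T[1,:] = [-0.1818 +0.0000 -0.1818 -0.0909 +0.5455 -0.4545]
  T[2,:] = [-0.1579 +0.3158 +0.0000 +0.2632 +0.3158 -0.2105]
  T[3,:] = [-0.2174 +0.1304 -0.2609 +0.0000 -0.2174 -0.0870]
  T[4,:] = [-0.4286 +0.3571 +0.4286 +0.0714 +0.0000 -0.4286]
  T[5,:] = [+0.2000 -0.2000 -0.1600 -0.1600 +0.2000 +0.0000]
|roots of det(T-λI)|: 0.8708, 0.4438, 0.4438, 0.3778, 0.3778, 0.0657.
ρ(T) = max|λ| = 0.8708; 0.8708 < 1, so it converges for any x₀.

0.8708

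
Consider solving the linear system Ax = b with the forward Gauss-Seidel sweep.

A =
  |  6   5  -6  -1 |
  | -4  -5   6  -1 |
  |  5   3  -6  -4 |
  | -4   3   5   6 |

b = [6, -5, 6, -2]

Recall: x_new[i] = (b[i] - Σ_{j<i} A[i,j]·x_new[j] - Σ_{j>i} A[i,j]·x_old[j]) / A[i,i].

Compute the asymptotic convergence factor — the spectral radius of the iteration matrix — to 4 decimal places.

Diagonal D = diag(6, -5, -6, 6); L, U strict lower/upper.
T_GS = -(D+L)⁻¹U: row 0 first, T[0,2] = -(-6)/(6) = +1.0000; later rows by forward substitution.
  T[0,:] = [+0.0000  -0.8333  +1.0000  +0.1667]
  T[1,:] = [+0.0000  +0.6667  +0.4000  -0.3333]
  T[2,:] = [+0.0000  -0.3611  +1.0333  -0.6944]
  T[3,:] = [+0.0000  -0.5880  -0.3944  +0.8565]
|roots of det(T-λI)|: 1.5860, 0.5294, 0.5294, 0.0000.
ρ(T) = max|λ| = 1.5860; 1.5860 > 1: divergent.

1.5860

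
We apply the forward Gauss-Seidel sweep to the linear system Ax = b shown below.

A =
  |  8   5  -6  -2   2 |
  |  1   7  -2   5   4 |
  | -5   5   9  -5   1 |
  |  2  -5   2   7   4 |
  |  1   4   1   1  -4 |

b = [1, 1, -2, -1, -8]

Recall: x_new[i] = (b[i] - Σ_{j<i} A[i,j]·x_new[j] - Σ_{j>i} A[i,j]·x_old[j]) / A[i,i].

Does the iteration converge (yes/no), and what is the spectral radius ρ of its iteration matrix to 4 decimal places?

Let D = diag(8, 7, 9, 7, -4); L, U the strict triangles.
T_GS = -(D+L)⁻¹U: row 0 first, T[0,3] = -(-2)/(8) = +0.2500; later rows by forward substitution.
  T[0,:] = [+0.0000, -0.6250, +0.7500, +0.2500, -0.2500]
  T[1,:] = [+0.0000, +0.0893, +0.1786, -0.7500, -0.5357]
  T[2,:] = [+0.0000, -0.3968, +0.3175, +1.1111, +0.0476]
  T[3,:] = [+0.0000, +0.3557, -0.1774, -0.9246, -0.8963]
  T[4,:] = [+0.0000, -0.0772, +0.4011, -0.6409, -0.8104]
moduli |λ_i(T)| = 1.5738, 0.5939, 0.5939, 0.0255, 0.0000.
ρ = 1.5738; 1.5738 > 1: divergent.

no, ρ = 1.5738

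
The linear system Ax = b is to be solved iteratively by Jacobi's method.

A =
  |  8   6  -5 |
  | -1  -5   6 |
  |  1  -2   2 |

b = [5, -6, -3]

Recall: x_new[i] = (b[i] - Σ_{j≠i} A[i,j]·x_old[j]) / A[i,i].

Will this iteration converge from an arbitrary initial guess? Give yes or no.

Diagonal D = diag(8, -5, 2); L, U strict lower/upper.
Jacobi: T = -D⁻¹(L+U), T[2,1] = -(-2)/(2) = +1.0000; T[2,2] = 0.
  T[0,:] = [+0.0000, -0.7500, +0.6250]
  T[1,:] = [-0.2000, +0.0000, +1.2000]
  T[2,:] = [-0.5000, +1.0000, +0.0000]
|eigenvalues of T|: 1.1491, 0.7919, 0.3572.
ρ(T) = max|λ| = 1.1491; 1.1491 > 1, so it fails to converge.

no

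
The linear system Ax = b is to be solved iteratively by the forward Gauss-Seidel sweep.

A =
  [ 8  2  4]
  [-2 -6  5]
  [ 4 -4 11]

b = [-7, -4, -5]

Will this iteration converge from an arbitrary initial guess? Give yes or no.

Let D = diag(8, -6, 11); L, U the strict triangles.
GS T = -(D+L)⁻¹U: row 0 first, T[0,2] = -(4)/(8) = -0.5000; later rows by forward substitution.
  T[0,:] = [+0.0000, -0.2500, -0.5000]
  T[1,:] = [+0.0000, +0.0833, +1.0000]
  T[2,:] = [+0.0000, +0.1212, +0.5455]
|eigenvalues of T|: 0.7322, 0.1035, 0.0000.
ρ(T) = max|λ| = 0.7322; 0.7322 < 1 ⇒ converges.

yes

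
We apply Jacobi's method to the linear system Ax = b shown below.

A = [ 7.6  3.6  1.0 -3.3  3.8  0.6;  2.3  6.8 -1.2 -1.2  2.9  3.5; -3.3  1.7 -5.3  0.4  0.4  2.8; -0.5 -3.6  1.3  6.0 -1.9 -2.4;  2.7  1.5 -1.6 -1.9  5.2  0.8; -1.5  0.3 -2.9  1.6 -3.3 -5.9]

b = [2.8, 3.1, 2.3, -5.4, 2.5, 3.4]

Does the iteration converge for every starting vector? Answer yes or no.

Diagonal D = diag(7.6, 6.8, -5.3, 6, 5.2, -5.9); L, U strict lower/upper.
T_J = -D⁻¹(L+U): T[4,0] = -(2.7)/(5.2) = -0.5192; T[4,4] = 0.
  T[0,:] = [+0.0000, -0.4737, -0.1316, +0.4342, -0.5000, -0.0789]
  T[1,:] = [-0.3382, +0.0000, +0.1765, +0.1765, -0.4265, -0.5147]
  T[2,:] = [-0.6226, +0.3208, +0.0000, +0.0755, +0.0755, +0.5283]
  T[3,:] = [+0.0833, +0.6000, -0.2167, +0.0000, +0.3167, +0.4000]
  T[4,:] = [-0.5192, -0.2885, +0.3077, +0.3654, +0.0000, -0.1538]
  T[5,:] = [-0.2542, +0.0508, -0.4915, +0.2712, -0.5593, +0.0000]
moduli |λ_i(T)| = 1.3482, 0.7391, 0.6032, 0.6032, 0.2577, 0.2577.
spectral radius ρ = 1.3482; 1.3482 > 1, so it fails to converge.

no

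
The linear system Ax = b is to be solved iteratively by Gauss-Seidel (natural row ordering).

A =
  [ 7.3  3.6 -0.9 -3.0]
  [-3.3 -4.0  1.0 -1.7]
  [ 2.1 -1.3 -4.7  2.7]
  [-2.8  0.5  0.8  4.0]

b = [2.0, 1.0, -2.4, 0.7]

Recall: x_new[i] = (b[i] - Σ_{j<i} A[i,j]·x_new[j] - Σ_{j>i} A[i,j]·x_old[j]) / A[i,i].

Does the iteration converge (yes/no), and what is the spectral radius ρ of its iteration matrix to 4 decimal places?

Split A = D + L + U, D = diag(7.3, -4, -4.7, 4).
Gauss-Seidel: T = -(D+L)⁻¹U, row 0 first, T[0,3] = -(-3)/(7.3) = +0.4110; later rows by forward substitution.
  T[0,:] = [+0.0000 -0.4932 +0.1233 +0.4110]
  T[1,:] = [+0.0000 +0.4068 +0.1483 -0.7640]
  T[2,:] = [+0.0000 -0.3329 +0.0141 +0.9694]
  T[3,:] = [+0.0000 -0.3295 +0.0650 +0.1893]
|roots of det(T-λI)|: 0.7611, 0.3416, 0.1907, 0.0000.
spectral radius ρ = 0.7611; 0.7611 < 1 ⇒ converges.

yes, ρ = 0.7611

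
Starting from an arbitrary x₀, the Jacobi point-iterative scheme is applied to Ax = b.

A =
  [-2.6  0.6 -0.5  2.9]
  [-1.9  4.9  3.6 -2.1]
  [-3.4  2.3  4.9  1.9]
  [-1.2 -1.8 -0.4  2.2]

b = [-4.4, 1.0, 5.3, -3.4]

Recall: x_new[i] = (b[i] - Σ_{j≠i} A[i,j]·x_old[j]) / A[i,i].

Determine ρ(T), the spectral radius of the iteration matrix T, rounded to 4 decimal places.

Let D = diag(-2.6, 4.9, 4.9, 2.2); L, U the strict triangles.
Jacobi T = -D⁻¹(L+U): T[3,2] = -(-0.4)/(2.2) = +0.1818; T[3,3] = 0.
  T[0,:] = [+0.0000 +0.2308 -0.1923 +1.1154]
  T[1,:] = [+0.3878 +0.0000 -0.7347 +0.4286]
  T[2,:] = [+0.6939 -0.4694 +0.0000 -0.3878]
  T[3,:] = [+0.5455 +0.8182 +0.1818 +0.0000]
moduli |λ_i(T)| = 1.1738, 0.9967, 0.9967, 0.4852.
spectral radius ρ = 1.1738; 1.1738 > 1: divergent.

1.1738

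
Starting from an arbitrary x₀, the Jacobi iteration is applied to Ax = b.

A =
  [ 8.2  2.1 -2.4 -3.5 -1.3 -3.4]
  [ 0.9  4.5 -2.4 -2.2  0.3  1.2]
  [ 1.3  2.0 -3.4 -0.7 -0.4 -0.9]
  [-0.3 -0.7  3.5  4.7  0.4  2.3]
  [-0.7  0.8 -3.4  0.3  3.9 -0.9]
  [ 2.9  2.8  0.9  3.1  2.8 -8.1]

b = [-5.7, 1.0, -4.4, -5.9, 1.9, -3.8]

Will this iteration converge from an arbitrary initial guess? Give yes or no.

Split A = D + L + U, D = diag(8.2, 4.5, -3.4, 4.7, 3.9, -8.1).
T_J = -D⁻¹(L+U): T[2,1] = -(2)/(-3.4) = +0.5882; T[2,2] = 0.
  T[0,:] = [+0.0000, -0.2561, +0.2927, +0.4268, +0.1585, +0.4146]
  T[1,:] = [-0.2000, +0.0000, +0.5333, +0.4889, -0.0667, -0.2667]
  T[2,:] = [+0.3824, +0.5882, +0.0000, -0.2059, -0.1176, -0.2647]
  T[3,:] = [+0.0638, +0.1489, -0.7447, +0.0000, -0.0851, -0.4894]
  T[4,:] = [+0.1795, -0.2051, +0.8718, -0.0769, +0.0000, +0.2308]
  T[5,:] = [+0.3580, +0.3457, +0.1111, +0.3827, +0.3457, +0.0000]
|roots of det(T-λI)|: 1.1300, 0.6643, 0.6643, 0.3831, 0.3149, 0.3149.
spectral radius ρ = 1.1300; 1.1300 > 1 ⇒ diverges.

no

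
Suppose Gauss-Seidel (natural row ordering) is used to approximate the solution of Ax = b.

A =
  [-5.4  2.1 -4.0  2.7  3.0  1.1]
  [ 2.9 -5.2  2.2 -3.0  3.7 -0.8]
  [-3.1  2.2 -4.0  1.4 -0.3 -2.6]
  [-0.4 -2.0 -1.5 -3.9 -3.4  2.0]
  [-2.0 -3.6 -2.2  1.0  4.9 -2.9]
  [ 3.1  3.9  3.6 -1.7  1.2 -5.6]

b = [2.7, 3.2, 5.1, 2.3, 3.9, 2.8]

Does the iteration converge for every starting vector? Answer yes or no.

no

Let D = diag(-5.4, -5.2, -4, -3.9, 4.9, -5.6); L, U the strict triangles.
T_GS = -(D+L)⁻¹U: row 0 first, T[0,2] = -(-4)/(-5.4) = -0.7407; later rows by forward substitution.
  T[0,:] = [+0.0000 +0.3889 -0.7407 +0.5000 +0.5556 +0.2037]
  T[1,:] = [+0.0000 +0.2169 +0.0100 -0.2981 +1.0214 -0.0402]
  T[2,:] = [+0.0000 -0.1821 +0.5796 -0.2014 +0.0562 -0.8300]
  T[3,:] = [+0.0000 -0.0811 -0.1520 +0.1791 -1.4742 +0.8318]
  T[4,:] = [+0.0000 +0.2529 -0.0038 -0.1419 +1.3032 +0.1030]
  T[5,:] = [+0.0000 +0.3280 +0.0148 -0.1451 +1.7818 -0.6793]
|eigenvalues of T|: 1.6598, 0.7560, 0.6331, 0.1439, 0.1439, 0.0000.
ρ = 1.6598; 1.6598 > 1, so it fails to converge.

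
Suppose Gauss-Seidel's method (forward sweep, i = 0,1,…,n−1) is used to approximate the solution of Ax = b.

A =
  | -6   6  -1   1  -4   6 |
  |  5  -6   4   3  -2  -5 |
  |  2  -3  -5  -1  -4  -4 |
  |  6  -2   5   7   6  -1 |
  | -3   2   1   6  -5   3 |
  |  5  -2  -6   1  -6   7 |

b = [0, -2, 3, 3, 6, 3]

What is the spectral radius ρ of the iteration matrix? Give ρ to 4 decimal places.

Let D = diag(-6, -6, -5, 7, -5, 7); L, U the strict triangles.
Gauss-Seidel: T = -(D+L)⁻¹U, row 0 first, T[0,5] = -(6)/(-6) = +1.0000; later rows by forward substitution.
  T[0,:] = [+0.0000 +1.0000 -0.1667 +0.1667 -0.6667 +1.0000]
  T[1,:] = [+0.0000 +0.8333 +0.5278 +0.6389 -0.8889 -0.0000]
  T[2,:] = [+0.0000 -0.1000 -0.3833 -0.5167 -0.5333 -0.4000]
  T[3,:] = [+0.0000 -0.5476 +0.5675 +0.4087 -0.1587 -0.4286]
  T[4,:] = [+0.0000 -0.9438 +0.9154 +0.5427 -0.2527 -0.5943]
  T[5,:] = [+0.0000 -1.2927 +0.6448 +0.0274 -0.4288 -1.5053]
|λ(T)| sorted: 1.2023, 1.0161, 1.0161, 0.5050, 0.0781, 0.0000.
ρ(T) = max|λ| = 1.2023; 1.2023 > 1 ⇒ diverges.

1.2023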